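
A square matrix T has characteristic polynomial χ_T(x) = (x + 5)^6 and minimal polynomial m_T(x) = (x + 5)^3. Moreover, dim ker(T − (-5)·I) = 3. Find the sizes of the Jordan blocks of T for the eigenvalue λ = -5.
Block sizes for λ = -5: [3, 2, 1]

Step 1 — from the characteristic polynomial, algebraic multiplicity of λ = -5 is 6. From dim ker(T − (-5)·I) = 3, there are exactly 3 Jordan blocks for λ = -5.
Step 2 — from the minimal polynomial, the factor (x + 5)^3 tells us the largest block for λ = -5 has size 3.
Step 3 — with total size 6, 3 blocks, and largest block 3, the block sizes (in nonincreasing order) are [3, 2, 1].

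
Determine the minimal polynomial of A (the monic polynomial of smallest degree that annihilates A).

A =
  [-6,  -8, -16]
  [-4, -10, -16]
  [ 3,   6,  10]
x^2 + 4*x + 4

The characteristic polynomial is χ_A(x) = (x + 2)^3, so the eigenvalues are known. The minimal polynomial is
  m_A(x) = Π_λ (x − λ)^{k_λ}
where k_λ is the size of the *largest* Jordan block for λ (equivalently, the smallest k with (A − λI)^k v = 0 for every generalised eigenvector v of λ).

  λ = -2: largest Jordan block has size 2, contributing (x + 2)^2

So m_A(x) = (x + 2)^2 = x^2 + 4*x + 4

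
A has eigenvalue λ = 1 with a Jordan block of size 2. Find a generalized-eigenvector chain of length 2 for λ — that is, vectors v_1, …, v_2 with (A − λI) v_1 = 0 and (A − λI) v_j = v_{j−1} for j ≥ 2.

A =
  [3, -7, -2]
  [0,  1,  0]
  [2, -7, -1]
A Jordan chain for λ = 1 of length 2:
v_1 = (2, 0, 2)ᵀ
v_2 = (1, 0, 0)ᵀ

Let N = A − (1)·I. We want v_2 with N^2 v_2 = 0 but N^1 v_2 ≠ 0; then v_{j-1} := N · v_j for j = 2, …, 2.

Pick v_2 = (1, 0, 0)ᵀ.
Then v_1 = N · v_2 = (2, 0, 2)ᵀ.

Sanity check: (A − (1)·I) v_1 = (0, 0, 0)ᵀ = 0. ✓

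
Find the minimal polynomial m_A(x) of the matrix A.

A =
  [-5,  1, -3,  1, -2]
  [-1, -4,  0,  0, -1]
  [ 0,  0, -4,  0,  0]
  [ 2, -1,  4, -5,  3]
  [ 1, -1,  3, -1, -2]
x^3 + 12*x^2 + 48*x + 64

The characteristic polynomial is χ_A(x) = (x + 4)^5, so the eigenvalues are known. The minimal polynomial is
  m_A(x) = Π_λ (x − λ)^{k_λ}
where k_λ is the size of the *largest* Jordan block for λ (equivalently, the smallest k with (A − λI)^k v = 0 for every generalised eigenvector v of λ).

  λ = -4: largest Jordan block has size 3, contributing (x + 4)^3

So m_A(x) = (x + 4)^3 = x^3 + 12*x^2 + 48*x + 64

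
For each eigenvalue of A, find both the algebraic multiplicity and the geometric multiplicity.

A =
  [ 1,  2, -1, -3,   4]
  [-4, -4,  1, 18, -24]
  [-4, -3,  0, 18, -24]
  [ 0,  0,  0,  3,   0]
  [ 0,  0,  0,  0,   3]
λ = -1: alg = 3, geom = 1; λ = 3: alg = 2, geom = 2

Step 1 — factor the characteristic polynomial to read off the algebraic multiplicities:
  χ_A(x) = (x - 3)^2*(x + 1)^3

Step 2 — compute geometric multiplicities via the rank-nullity identity g(λ) = n − rank(A − λI):
  rank(A − (-1)·I) = 4, so dim ker(A − (-1)·I) = n − 4 = 1
  rank(A − (3)·I) = 3, so dim ker(A − (3)·I) = n − 3 = 2

Summary:
  λ = -1: algebraic multiplicity = 3, geometric multiplicity = 1
  λ = 3: algebraic multiplicity = 2, geometric multiplicity = 2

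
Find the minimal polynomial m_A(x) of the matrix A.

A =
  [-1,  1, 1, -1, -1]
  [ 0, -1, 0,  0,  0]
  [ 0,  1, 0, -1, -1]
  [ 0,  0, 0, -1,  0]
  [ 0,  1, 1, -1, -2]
x^2 + 2*x + 1

The characteristic polynomial is χ_A(x) = (x + 1)^5, so the eigenvalues are known. The minimal polynomial is
  m_A(x) = Π_λ (x − λ)^{k_λ}
where k_λ is the size of the *largest* Jordan block for λ (equivalently, the smallest k with (A − λI)^k v = 0 for every generalised eigenvector v of λ).

  λ = -1: largest Jordan block has size 2, contributing (x + 1)^2

So m_A(x) = (x + 1)^2 = x^2 + 2*x + 1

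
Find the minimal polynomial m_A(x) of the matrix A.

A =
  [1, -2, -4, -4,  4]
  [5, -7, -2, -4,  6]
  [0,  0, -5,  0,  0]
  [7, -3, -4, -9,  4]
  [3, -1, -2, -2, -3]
x^4 + 18*x^3 + 120*x^2 + 350*x + 375

The characteristic polynomial is χ_A(x) = (x + 3)*(x + 5)^4, so the eigenvalues are known. The minimal polynomial is
  m_A(x) = Π_λ (x − λ)^{k_λ}
where k_λ is the size of the *largest* Jordan block for λ (equivalently, the smallest k with (A − λI)^k v = 0 for every generalised eigenvector v of λ).

  λ = -5: largest Jordan block has size 3, contributing (x + 5)^3
  λ = -3: largest Jordan block has size 1, contributing (x + 3)

So m_A(x) = (x + 3)*(x + 5)^3 = x^4 + 18*x^3 + 120*x^2 + 350*x + 375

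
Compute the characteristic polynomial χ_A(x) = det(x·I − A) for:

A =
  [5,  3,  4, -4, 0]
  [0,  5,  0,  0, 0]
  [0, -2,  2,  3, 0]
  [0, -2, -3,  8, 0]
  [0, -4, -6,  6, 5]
x^5 - 25*x^4 + 250*x^3 - 1250*x^2 + 3125*x - 3125

Expanding det(x·I − A) (e.g. by cofactor expansion or by noting that A is similar to its Jordan form J, which has the same characteristic polynomial as A) gives
  χ_A(x) = x^5 - 25*x^4 + 250*x^3 - 1250*x^2 + 3125*x - 3125
which factors as (x - 5)^5. The eigenvalues (with algebraic multiplicities) are λ = 5 with multiplicity 5.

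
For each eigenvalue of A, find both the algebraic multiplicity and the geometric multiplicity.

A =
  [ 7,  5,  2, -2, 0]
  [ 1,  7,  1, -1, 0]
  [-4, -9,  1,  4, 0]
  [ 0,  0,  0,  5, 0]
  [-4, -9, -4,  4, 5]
λ = 5: alg = 5, geom = 3

Step 1 — factor the characteristic polynomial to read off the algebraic multiplicities:
  χ_A(x) = (x - 5)^5

Step 2 — compute geometric multiplicities via the rank-nullity identity g(λ) = n − rank(A − λI):
  rank(A − (5)·I) = 2, so dim ker(A − (5)·I) = n − 2 = 3

Summary:
  λ = 5: algebraic multiplicity = 5, geometric multiplicity = 3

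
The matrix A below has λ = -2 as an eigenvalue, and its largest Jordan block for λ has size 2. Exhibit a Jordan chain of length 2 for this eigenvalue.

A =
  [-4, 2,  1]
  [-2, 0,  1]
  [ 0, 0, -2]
A Jordan chain for λ = -2 of length 2:
v_1 = (-2, -2, 0)ᵀ
v_2 = (1, 0, 0)ᵀ

Let N = A − (-2)·I. We want v_2 with N^2 v_2 = 0 but N^1 v_2 ≠ 0; then v_{j-1} := N · v_j for j = 2, …, 2.

Pick v_2 = (1, 0, 0)ᵀ.
Then v_1 = N · v_2 = (-2, -2, 0)ᵀ.

Sanity check: (A − (-2)·I) v_1 = (0, 0, 0)ᵀ = 0. ✓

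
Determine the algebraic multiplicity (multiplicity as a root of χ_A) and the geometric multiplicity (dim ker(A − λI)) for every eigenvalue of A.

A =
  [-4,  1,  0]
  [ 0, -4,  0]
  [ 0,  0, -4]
λ = -4: alg = 3, geom = 2

Step 1 — factor the characteristic polynomial to read off the algebraic multiplicities:
  χ_A(x) = (x + 4)^3

Step 2 — compute geometric multiplicities via the rank-nullity identity g(λ) = n − rank(A − λI):
  rank(A − (-4)·I) = 1, so dim ker(A − (-4)·I) = n − 1 = 2

Summary:
  λ = -4: algebraic multiplicity = 3, geometric multiplicity = 2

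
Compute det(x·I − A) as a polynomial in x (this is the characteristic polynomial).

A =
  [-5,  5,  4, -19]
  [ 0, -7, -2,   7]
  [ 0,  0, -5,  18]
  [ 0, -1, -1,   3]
x^4 + 14*x^3 + 69*x^2 + 140*x + 100

Expanding det(x·I − A) (e.g. by cofactor expansion or by noting that A is similar to its Jordan form J, which has the same characteristic polynomial as A) gives
  χ_A(x) = x^4 + 14*x^3 + 69*x^2 + 140*x + 100
which factors as (x + 2)^2*(x + 5)^2. The eigenvalues (with algebraic multiplicities) are λ = -5 with multiplicity 2, λ = -2 with multiplicity 2.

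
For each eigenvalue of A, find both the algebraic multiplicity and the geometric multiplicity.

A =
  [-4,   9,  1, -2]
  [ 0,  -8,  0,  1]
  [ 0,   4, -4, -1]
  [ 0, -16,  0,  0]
λ = -4: alg = 4, geom = 2

Step 1 — factor the characteristic polynomial to read off the algebraic multiplicities:
  χ_A(x) = (x + 4)^4

Step 2 — compute geometric multiplicities via the rank-nullity identity g(λ) = n − rank(A − λI):
  rank(A − (-4)·I) = 2, so dim ker(A − (-4)·I) = n − 2 = 2

Summary:
  λ = -4: algebraic multiplicity = 4, geometric multiplicity = 2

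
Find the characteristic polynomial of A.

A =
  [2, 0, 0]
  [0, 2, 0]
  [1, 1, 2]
x^3 - 6*x^2 + 12*x - 8

Expanding det(x·I − A) (e.g. by cofactor expansion or by noting that A is similar to its Jordan form J, which has the same characteristic polynomial as A) gives
  χ_A(x) = x^3 - 6*x^2 + 12*x - 8
which factors as (x - 2)^3. The eigenvalues (with algebraic multiplicities) are λ = 2 with multiplicity 3.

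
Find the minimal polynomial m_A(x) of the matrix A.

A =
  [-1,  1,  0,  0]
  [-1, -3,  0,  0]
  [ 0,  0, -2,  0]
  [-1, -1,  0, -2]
x^2 + 4*x + 4

The characteristic polynomial is χ_A(x) = (x + 2)^4, so the eigenvalues are known. The minimal polynomial is
  m_A(x) = Π_λ (x − λ)^{k_λ}
where k_λ is the size of the *largest* Jordan block for λ (equivalently, the smallest k with (A − λI)^k v = 0 for every generalised eigenvector v of λ).

  λ = -2: largest Jordan block has size 2, contributing (x + 2)^2

So m_A(x) = (x + 2)^2 = x^2 + 4*x + 4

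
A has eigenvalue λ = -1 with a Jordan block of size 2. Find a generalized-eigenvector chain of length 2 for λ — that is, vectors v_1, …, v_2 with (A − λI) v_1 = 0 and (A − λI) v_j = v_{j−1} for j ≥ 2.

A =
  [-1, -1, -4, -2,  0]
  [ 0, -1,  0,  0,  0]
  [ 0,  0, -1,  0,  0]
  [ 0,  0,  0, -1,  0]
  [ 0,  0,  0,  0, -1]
A Jordan chain for λ = -1 of length 2:
v_1 = (-1, 0, 0, 0, 0)ᵀ
v_2 = (0, 1, 0, 0, 0)ᵀ

Let N = A − (-1)·I. We want v_2 with N^2 v_2 = 0 but N^1 v_2 ≠ 0; then v_{j-1} := N · v_j for j = 2, …, 2.

Pick v_2 = (0, 1, 0, 0, 0)ᵀ.
Then v_1 = N · v_2 = (-1, 0, 0, 0, 0)ᵀ.

Sanity check: (A − (-1)·I) v_1 = (0, 0, 0, 0, 0)ᵀ = 0. ✓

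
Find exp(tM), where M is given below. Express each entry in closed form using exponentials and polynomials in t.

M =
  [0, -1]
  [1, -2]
e^{tM} =
  [t*exp(-t) + exp(-t), -t*exp(-t)]
  [t*exp(-t), -t*exp(-t) + exp(-t)]

Strategy: write M = P · J · P⁻¹ where J is a Jordan canonical form, so e^{tM} = P · e^{tJ} · P⁻¹, and e^{tJ} can be computed block-by-block.

M has Jordan form
J =
  [-1,  1]
  [ 0, -1]
(up to reordering of blocks).

Per-block formulas:
  For a 2×2 Jordan block J_2(-1): exp(t · J_2(-1)) = e^(-1t)·(I + t·N), where N is the 2×2 nilpotent shift.

After assembling e^{tJ} and conjugating by P, we get:

e^{tM} =
  [t*exp(-t) + exp(-t), -t*exp(-t)]
  [t*exp(-t), -t*exp(-t) + exp(-t)]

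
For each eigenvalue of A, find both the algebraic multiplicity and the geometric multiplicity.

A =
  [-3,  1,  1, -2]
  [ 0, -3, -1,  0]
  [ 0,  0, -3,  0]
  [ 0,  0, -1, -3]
λ = -3: alg = 4, geom = 2

Step 1 — factor the characteristic polynomial to read off the algebraic multiplicities:
  χ_A(x) = (x + 3)^4

Step 2 — compute geometric multiplicities via the rank-nullity identity g(λ) = n − rank(A − λI):
  rank(A − (-3)·I) = 2, so dim ker(A − (-3)·I) = n − 2 = 2

Summary:
  λ = -3: algebraic multiplicity = 4, geometric multiplicity = 2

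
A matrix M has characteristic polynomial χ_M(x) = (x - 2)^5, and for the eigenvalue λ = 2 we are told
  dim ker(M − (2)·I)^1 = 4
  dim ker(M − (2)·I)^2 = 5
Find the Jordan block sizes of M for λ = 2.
Block sizes for λ = 2: [2, 1, 1, 1]

From the dimensions of kernels of powers, the number of Jordan blocks of size at least j is d_j − d_{j−1} where d_j = dim ker(N^j) (with d_0 = 0). Computing the differences gives [4, 1].
The number of blocks of size exactly k is (#blocks of size ≥ k) − (#blocks of size ≥ k + 1), so the partition is: 3 block(s) of size 1, 1 block(s) of size 2.
In nonincreasing order the block sizes are [2, 1, 1, 1].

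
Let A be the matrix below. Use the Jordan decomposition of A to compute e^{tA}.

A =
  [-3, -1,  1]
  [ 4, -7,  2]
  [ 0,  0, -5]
e^{tA} =
  [2*t*exp(-5*t) + exp(-5*t), -t*exp(-5*t), t*exp(-5*t)]
  [4*t*exp(-5*t), -2*t*exp(-5*t) + exp(-5*t), 2*t*exp(-5*t)]
  [0, 0, exp(-5*t)]

Strategy: write A = P · J · P⁻¹ where J is a Jordan canonical form, so e^{tA} = P · e^{tJ} · P⁻¹, and e^{tJ} can be computed block-by-block.

A has Jordan form
J =
  [-5,  1,  0]
  [ 0, -5,  0]
  [ 0,  0, -5]
(up to reordering of blocks).

Per-block formulas:
  For a 1×1 block at λ = -5: exp(t · [-5]) = [e^(-5t)].
  For a 2×2 Jordan block J_2(-5): exp(t · J_2(-5)) = e^(-5t)·(I + t·N), where N is the 2×2 nilpotent shift.

After assembling e^{tJ} and conjugating by P, we get:

e^{tA} =
  [2*t*exp(-5*t) + exp(-5*t), -t*exp(-5*t), t*exp(-5*t)]
  [4*t*exp(-5*t), -2*t*exp(-5*t) + exp(-5*t), 2*t*exp(-5*t)]
  [0, 0, exp(-5*t)]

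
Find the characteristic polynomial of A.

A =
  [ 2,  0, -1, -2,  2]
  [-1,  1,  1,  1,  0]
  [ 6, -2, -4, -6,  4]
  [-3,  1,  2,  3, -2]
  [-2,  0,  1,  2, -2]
x^5

Expanding det(x·I − A) (e.g. by cofactor expansion or by noting that A is similar to its Jordan form J, which has the same characteristic polynomial as A) gives
  χ_A(x) = x^5
which factors as x^5. The eigenvalues (with algebraic multiplicities) are λ = 0 with multiplicity 5.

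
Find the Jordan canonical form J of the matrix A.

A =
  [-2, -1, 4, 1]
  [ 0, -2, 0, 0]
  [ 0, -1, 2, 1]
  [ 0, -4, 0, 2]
J_1(-2) ⊕ J_1(-2) ⊕ J_2(2)

The characteristic polynomial is
  det(x·I − A) = x^4 - 8*x^2 + 16 = (x - 2)^2*(x + 2)^2

Eigenvalues and multiplicities (the geometric multiplicity of λ is n − rank(A − λI), which equals the number of Jordan blocks for λ):
  λ = -2: algebraic multiplicity = 2, geometric multiplicity = 2
  λ = 2: algebraic multiplicity = 2, geometric multiplicity = 1

Determining the block sizes for each eigenvalue:
  λ = -2: gm = am = 2, so every block has size 1 → block sizes [1, 1]
  λ = 2: one block (gm = 1), so the single block has size am = 2 → block sizes [2]

Assembling the blocks gives a Jordan form
J =
  [-2,  0, 0, 0]
  [ 0, -2, 0, 0]
  [ 0,  0, 2, 1]
  [ 0,  0, 0, 2]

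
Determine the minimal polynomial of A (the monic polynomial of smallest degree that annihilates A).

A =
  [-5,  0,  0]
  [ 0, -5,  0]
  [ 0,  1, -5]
x^2 + 10*x + 25

The characteristic polynomial is χ_A(x) = (x + 5)^3, so the eigenvalues are known. The minimal polynomial is
  m_A(x) = Π_λ (x − λ)^{k_λ}
where k_λ is the size of the *largest* Jordan block for λ (equivalently, the smallest k with (A − λI)^k v = 0 for every generalised eigenvector v of λ).

  λ = -5: largest Jordan block has size 2, contributing (x + 5)^2

So m_A(x) = (x + 5)^2 = x^2 + 10*x + 25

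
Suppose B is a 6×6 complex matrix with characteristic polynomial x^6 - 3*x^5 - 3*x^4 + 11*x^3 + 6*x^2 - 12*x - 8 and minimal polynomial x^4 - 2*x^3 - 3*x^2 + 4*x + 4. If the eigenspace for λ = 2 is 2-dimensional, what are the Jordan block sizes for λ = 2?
Block sizes for λ = 2: [2, 1]

Step 1 — from the characteristic polynomial, algebraic multiplicity of λ = 2 is 3. From dim ker(B − (2)·I) = 2, there are exactly 2 Jordan blocks for λ = 2.
Step 2 — from the minimal polynomial, the factor (x − 2)^2 tells us the largest block for λ = 2 has size 2.
Step 3 — with total size 3, 2 blocks, and largest block 2, the block sizes (in nonincreasing order) are [2, 1].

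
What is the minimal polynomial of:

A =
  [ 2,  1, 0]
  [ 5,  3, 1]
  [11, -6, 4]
x^3 - 9*x^2 + 27*x - 27

The characteristic polynomial is χ_A(x) = (x - 3)^3, so the eigenvalues are known. The minimal polynomial is
  m_A(x) = Π_λ (x − λ)^{k_λ}
where k_λ is the size of the *largest* Jordan block for λ (equivalently, the smallest k with (A − λI)^k v = 0 for every generalised eigenvector v of λ).

  λ = 3: largest Jordan block has size 3, contributing (x − 3)^3

So m_A(x) = (x - 3)^3 = x^3 - 9*x^2 + 27*x - 27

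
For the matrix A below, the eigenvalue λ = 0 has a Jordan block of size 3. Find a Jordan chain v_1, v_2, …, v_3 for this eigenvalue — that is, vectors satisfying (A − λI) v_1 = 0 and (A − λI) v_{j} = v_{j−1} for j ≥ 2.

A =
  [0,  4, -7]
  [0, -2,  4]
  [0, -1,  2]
A Jordan chain for λ = 0 of length 3:
v_1 = (-1, 0, 0)ᵀ
v_2 = (4, -2, -1)ᵀ
v_3 = (0, 1, 0)ᵀ

Let N = A − (0)·I. We want v_3 with N^3 v_3 = 0 but N^2 v_3 ≠ 0; then v_{j-1} := N · v_j for j = 3, …, 2.

Pick v_3 = (0, 1, 0)ᵀ.
Then v_2 = N · v_3 = (4, -2, -1)ᵀ.
Then v_1 = N · v_2 = (-1, 0, 0)ᵀ.

Sanity check: (A − (0)·I) v_1 = (0, 0, 0)ᵀ = 0. ✓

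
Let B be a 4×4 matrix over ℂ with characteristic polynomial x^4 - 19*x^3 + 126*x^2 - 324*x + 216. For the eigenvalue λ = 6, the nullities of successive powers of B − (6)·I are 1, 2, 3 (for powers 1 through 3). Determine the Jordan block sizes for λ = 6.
Block sizes for λ = 6: [3]

From the dimensions of kernels of powers, the number of Jordan blocks of size at least j is d_j − d_{j−1} where d_j = dim ker(N^j) (with d_0 = 0). Computing the differences gives [1, 1, 1].
The number of blocks of size exactly k is (#blocks of size ≥ k) − (#blocks of size ≥ k + 1), so the partition is: 1 block(s) of size 3.
In nonincreasing order the block sizes are [3].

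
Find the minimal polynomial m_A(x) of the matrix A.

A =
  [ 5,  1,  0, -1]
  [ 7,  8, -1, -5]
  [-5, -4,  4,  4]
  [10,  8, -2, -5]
x^3 - 9*x^2 + 27*x - 27

The characteristic polynomial is χ_A(x) = (x - 3)^4, so the eigenvalues are known. The minimal polynomial is
  m_A(x) = Π_λ (x − λ)^{k_λ}
where k_λ is the size of the *largest* Jordan block for λ (equivalently, the smallest k with (A − λI)^k v = 0 for every generalised eigenvector v of λ).

  λ = 3: largest Jordan block has size 3, contributing (x − 3)^3

So m_A(x) = (x - 3)^3 = x^3 - 9*x^2 + 27*x - 27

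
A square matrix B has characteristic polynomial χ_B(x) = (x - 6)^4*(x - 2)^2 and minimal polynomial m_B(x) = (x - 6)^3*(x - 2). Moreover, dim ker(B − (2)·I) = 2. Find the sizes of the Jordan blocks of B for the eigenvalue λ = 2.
Block sizes for λ = 2: [1, 1]

Step 1 — from the characteristic polynomial, algebraic multiplicity of λ = 2 is 2. From dim ker(B − (2)·I) = 2, there are exactly 2 Jordan blocks for λ = 2.
Step 2 — from the minimal polynomial, the factor (x − 2) tells us the largest block for λ = 2 has size 1.
Step 3 — with total size 2, 2 blocks, and largest block 1, the block sizes (in nonincreasing order) are [1, 1].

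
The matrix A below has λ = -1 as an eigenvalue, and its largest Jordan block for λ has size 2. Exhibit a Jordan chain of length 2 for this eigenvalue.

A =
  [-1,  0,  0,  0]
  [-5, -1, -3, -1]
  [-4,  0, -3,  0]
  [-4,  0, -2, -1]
A Jordan chain for λ = -1 of length 2:
v_1 = (0, 1, 0, 0)ᵀ
v_2 = (1, 0, -2, 0)ᵀ

Let N = A − (-1)·I. We want v_2 with N^2 v_2 = 0 but N^1 v_2 ≠ 0; then v_{j-1} := N · v_j for j = 2, …, 2.

Pick v_2 = (1, 0, -2, 0)ᵀ.
Then v_1 = N · v_2 = (0, 1, 0, 0)ᵀ.

Sanity check: (A − (-1)·I) v_1 = (0, 0, 0, 0)ᵀ = 0. ✓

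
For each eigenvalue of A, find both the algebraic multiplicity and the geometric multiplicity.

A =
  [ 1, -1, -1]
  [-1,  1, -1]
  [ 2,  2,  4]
λ = 2: alg = 3, geom = 2

Step 1 — factor the characteristic polynomial to read off the algebraic multiplicities:
  χ_A(x) = (x - 2)^3

Step 2 — compute geometric multiplicities via the rank-nullity identity g(λ) = n − rank(A − λI):
  rank(A − (2)·I) = 1, so dim ker(A − (2)·I) = n − 1 = 2

Summary:
  λ = 2: algebraic multiplicity = 3, geometric multiplicity = 2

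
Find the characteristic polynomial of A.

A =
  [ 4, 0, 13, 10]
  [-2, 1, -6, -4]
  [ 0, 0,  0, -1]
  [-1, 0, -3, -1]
x^4 - 4*x^3 + 6*x^2 - 4*x + 1

Expanding det(x·I − A) (e.g. by cofactor expansion or by noting that A is similar to its Jordan form J, which has the same characteristic polynomial as A) gives
  χ_A(x) = x^4 - 4*x^3 + 6*x^2 - 4*x + 1
which factors as (x - 1)^4. The eigenvalues (with algebraic multiplicities) are λ = 1 with multiplicity 4.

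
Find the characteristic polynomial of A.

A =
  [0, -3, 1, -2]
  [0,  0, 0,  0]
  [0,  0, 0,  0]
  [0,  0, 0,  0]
x^4

Expanding det(x·I − A) (e.g. by cofactor expansion or by noting that A is similar to its Jordan form J, which has the same characteristic polynomial as A) gives
  χ_A(x) = x^4
which factors as x^4. The eigenvalues (with algebraic multiplicities) are λ = 0 with multiplicity 4.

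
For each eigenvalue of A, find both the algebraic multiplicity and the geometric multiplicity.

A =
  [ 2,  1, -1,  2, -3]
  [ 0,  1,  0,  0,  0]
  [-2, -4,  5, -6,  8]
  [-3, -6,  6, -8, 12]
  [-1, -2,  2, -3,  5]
λ = 1: alg = 5, geom = 3

Step 1 — factor the characteristic polynomial to read off the algebraic multiplicities:
  χ_A(x) = (x - 1)^5

Step 2 — compute geometric multiplicities via the rank-nullity identity g(λ) = n − rank(A − λI):
  rank(A − (1)·I) = 2, so dim ker(A − (1)·I) = n − 2 = 3

Summary:
  λ = 1: algebraic multiplicity = 5, geometric multiplicity = 3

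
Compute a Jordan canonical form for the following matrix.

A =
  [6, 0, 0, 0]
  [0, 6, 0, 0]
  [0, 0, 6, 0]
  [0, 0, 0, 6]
J_1(6) ⊕ J_1(6) ⊕ J_1(6) ⊕ J_1(6)

The characteristic polynomial is
  det(x·I − A) = x^4 - 24*x^3 + 216*x^2 - 864*x + 1296 = (x - 6)^4

Eigenvalues and multiplicities (the geometric multiplicity of λ is n − rank(A − λI), which equals the number of Jordan blocks for λ):
  λ = 6: algebraic multiplicity = 4, geometric multiplicity = 4

Determining the block sizes for each eigenvalue:
  λ = 6: gm = am = 4, so every block has size 1 → block sizes [1, 1, 1, 1]

Assembling the blocks gives a Jordan form
J =
  [6, 0, 0, 0]
  [0, 6, 0, 0]
  [0, 0, 6, 0]
  [0, 0, 0, 6]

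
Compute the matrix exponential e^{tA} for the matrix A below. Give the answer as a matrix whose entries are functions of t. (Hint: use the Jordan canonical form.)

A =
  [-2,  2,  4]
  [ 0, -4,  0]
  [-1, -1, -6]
e^{tA} =
  [2*t*exp(-4*t) + exp(-4*t), 2*t*exp(-4*t), 4*t*exp(-4*t)]
  [0, exp(-4*t), 0]
  [-t*exp(-4*t), -t*exp(-4*t), -2*t*exp(-4*t) + exp(-4*t)]

Strategy: write A = P · J · P⁻¹ where J is a Jordan canonical form, so e^{tA} = P · e^{tJ} · P⁻¹, and e^{tJ} can be computed block-by-block.

A has Jordan form
J =
  [-4,  1,  0]
  [ 0, -4,  0]
  [ 0,  0, -4]
(up to reordering of blocks).

Per-block formulas:
  For a 2×2 Jordan block J_2(-4): exp(t · J_2(-4)) = e^(-4t)·(I + t·N), where N is the 2×2 nilpotent shift.
  For a 1×1 block at λ = -4: exp(t · [-4]) = [e^(-4t)].

After assembling e^{tJ} and conjugating by P, we get:

e^{tA} =
  [2*t*exp(-4*t) + exp(-4*t), 2*t*exp(-4*t), 4*t*exp(-4*t)]
  [0, exp(-4*t), 0]
  [-t*exp(-4*t), -t*exp(-4*t), -2*t*exp(-4*t) + exp(-4*t)]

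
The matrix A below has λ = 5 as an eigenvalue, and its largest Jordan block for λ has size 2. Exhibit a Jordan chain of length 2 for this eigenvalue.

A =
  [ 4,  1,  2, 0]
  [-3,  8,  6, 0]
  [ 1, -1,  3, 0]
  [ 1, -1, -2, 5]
A Jordan chain for λ = 5 of length 2:
v_1 = (-1, -3, 1, 1)ᵀ
v_2 = (1, 0, 0, 0)ᵀ

Let N = A − (5)·I. We want v_2 with N^2 v_2 = 0 but N^1 v_2 ≠ 0; then v_{j-1} := N · v_j for j = 2, …, 2.

Pick v_2 = (1, 0, 0, 0)ᵀ.
Then v_1 = N · v_2 = (-1, -3, 1, 1)ᵀ.

Sanity check: (A − (5)·I) v_1 = (0, 0, 0, 0)ᵀ = 0. ✓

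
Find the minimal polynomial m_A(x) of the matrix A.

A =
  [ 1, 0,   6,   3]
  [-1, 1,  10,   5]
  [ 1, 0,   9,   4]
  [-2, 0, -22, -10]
x^3 - 3*x + 2

The characteristic polynomial is χ_A(x) = (x - 1)^3*(x + 2), so the eigenvalues are known. The minimal polynomial is
  m_A(x) = Π_λ (x − λ)^{k_λ}
where k_λ is the size of the *largest* Jordan block for λ (equivalently, the smallest k with (A − λI)^k v = 0 for every generalised eigenvector v of λ).

  λ = -2: largest Jordan block has size 1, contributing (x + 2)
  λ = 1: largest Jordan block has size 2, contributing (x − 1)^2

So m_A(x) = (x - 1)^2*(x + 2) = x^3 - 3*x + 2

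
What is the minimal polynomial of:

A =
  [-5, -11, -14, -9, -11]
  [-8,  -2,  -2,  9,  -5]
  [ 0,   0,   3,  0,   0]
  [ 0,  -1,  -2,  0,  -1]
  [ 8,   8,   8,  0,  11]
x^3 - x^2 - 21*x + 45

The characteristic polynomial is χ_A(x) = (x - 3)^4*(x + 5), so the eigenvalues are known. The minimal polynomial is
  m_A(x) = Π_λ (x − λ)^{k_λ}
where k_λ is the size of the *largest* Jordan block for λ (equivalently, the smallest k with (A − λI)^k v = 0 for every generalised eigenvector v of λ).

  λ = -5: largest Jordan block has size 1, contributing (x + 5)
  λ = 3: largest Jordan block has size 2, contributing (x − 3)^2

So m_A(x) = (x - 3)^2*(x + 5) = x^3 - x^2 - 21*x + 45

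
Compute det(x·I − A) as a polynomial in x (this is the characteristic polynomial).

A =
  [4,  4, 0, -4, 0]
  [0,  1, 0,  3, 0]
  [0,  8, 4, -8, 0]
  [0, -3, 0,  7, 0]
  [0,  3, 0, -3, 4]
x^5 - 20*x^4 + 160*x^3 - 640*x^2 + 1280*x - 1024

Expanding det(x·I − A) (e.g. by cofactor expansion or by noting that A is similar to its Jordan form J, which has the same characteristic polynomial as A) gives
  χ_A(x) = x^5 - 20*x^4 + 160*x^3 - 640*x^2 + 1280*x - 1024
which factors as (x - 4)^5. The eigenvalues (with algebraic multiplicities) are λ = 4 with multiplicity 5.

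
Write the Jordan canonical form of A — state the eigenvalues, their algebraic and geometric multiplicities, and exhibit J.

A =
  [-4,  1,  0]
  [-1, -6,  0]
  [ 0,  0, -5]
J_2(-5) ⊕ J_1(-5)

The characteristic polynomial is
  det(x·I − A) = x^3 + 15*x^2 + 75*x + 125 = (x + 5)^3

Eigenvalues and multiplicities (the geometric multiplicity of λ is n − rank(A − λI), which equals the number of Jordan blocks for λ):
  λ = -5: algebraic multiplicity = 3, geometric multiplicity = 2

Determining the block sizes for each eigenvalue:
  λ = -5: 2 blocks summing to 3 forces exactly one block of size 2 and the rest size 1 → block sizes [2, 1]

Assembling the blocks gives a Jordan form
J =
  [-5,  1,  0]
  [ 0, -5,  0]
  [ 0,  0, -5]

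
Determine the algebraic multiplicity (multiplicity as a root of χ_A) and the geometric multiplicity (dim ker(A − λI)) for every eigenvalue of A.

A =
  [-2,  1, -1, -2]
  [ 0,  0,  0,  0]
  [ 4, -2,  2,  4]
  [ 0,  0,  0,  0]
λ = 0: alg = 4, geom = 3

Step 1 — factor the characteristic polynomial to read off the algebraic multiplicities:
  χ_A(x) = x^4

Step 2 — compute geometric multiplicities via the rank-nullity identity g(λ) = n − rank(A − λI):
  rank(A − (0)·I) = 1, so dim ker(A − (0)·I) = n − 1 = 3

Summary:
  λ = 0: algebraic multiplicity = 4, geometric multiplicity = 3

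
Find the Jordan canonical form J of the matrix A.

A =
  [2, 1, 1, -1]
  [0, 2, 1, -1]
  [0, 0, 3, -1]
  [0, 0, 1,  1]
J_3(2) ⊕ J_1(2)

The characteristic polynomial is
  det(x·I − A) = x^4 - 8*x^3 + 24*x^2 - 32*x + 16 = (x - 2)^4

Eigenvalues and multiplicities (the geometric multiplicity of λ is n − rank(A − λI), which equals the number of Jordan blocks for λ):
  λ = 2: algebraic multiplicity = 4, geometric multiplicity = 2

Determining the block sizes for each eigenvalue:
  λ = 2: with am = 4 and gm = 2, the partition is not yet determined (e.g. several partitions of 4 into 2 parts exist). Let N = A − (2)·I. Computing rank(N^1) = 2, rank(N^2) = 1, rank(N^3) = 0; the number of blocks of size ≥ j is rank(N^{j−1}) − rank(N^j), giving [2, 1, 1]. So we have 1 block(s) of size 3, 1 block(s) of size 1 → block sizes [3, 1]

Assembling the blocks gives a Jordan form
J =
  [2, 1, 0, 0]
  [0, 2, 1, 0]
  [0, 0, 2, 0]
  [0, 0, 0, 2]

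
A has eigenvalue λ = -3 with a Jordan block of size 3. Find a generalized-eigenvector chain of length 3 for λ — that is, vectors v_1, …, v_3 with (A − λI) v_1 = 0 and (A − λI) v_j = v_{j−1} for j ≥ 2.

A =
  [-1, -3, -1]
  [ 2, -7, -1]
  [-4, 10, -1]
A Jordan chain for λ = -3 of length 3:
v_1 = (2, 0, 4)ᵀ
v_2 = (2, 2, -4)ᵀ
v_3 = (1, 0, 0)ᵀ

Let N = A − (-3)·I. We want v_3 with N^3 v_3 = 0 but N^2 v_3 ≠ 0; then v_{j-1} := N · v_j for j = 3, …, 2.

Pick v_3 = (1, 0, 0)ᵀ.
Then v_2 = N · v_3 = (2, 2, -4)ᵀ.
Then v_1 = N · v_2 = (2, 0, 4)ᵀ.

Sanity check: (A − (-3)·I) v_1 = (0, 0, 0)ᵀ = 0. ✓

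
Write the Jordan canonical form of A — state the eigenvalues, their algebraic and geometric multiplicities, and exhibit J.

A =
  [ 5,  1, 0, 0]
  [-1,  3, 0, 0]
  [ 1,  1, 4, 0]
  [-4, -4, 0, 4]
J_2(4) ⊕ J_1(4) ⊕ J_1(4)

The characteristic polynomial is
  det(x·I − A) = x^4 - 16*x^3 + 96*x^2 - 256*x + 256 = (x - 4)^4

Eigenvalues and multiplicities (the geometric multiplicity of λ is n − rank(A − λI), which equals the number of Jordan blocks for λ):
  λ = 4: algebraic multiplicity = 4, geometric multiplicity = 3

Determining the block sizes for each eigenvalue:
  λ = 4: 3 blocks summing to 4 forces exactly one block of size 2 and the rest size 1 → block sizes [2, 1, 1]

Assembling the blocks gives a Jordan form
J =
  [4, 1, 0, 0]
  [0, 4, 0, 0]
  [0, 0, 4, 0]
  [0, 0, 0, 4]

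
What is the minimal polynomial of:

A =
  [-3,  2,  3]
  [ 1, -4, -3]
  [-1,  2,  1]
x^2 + 4*x + 4

The characteristic polynomial is χ_A(x) = (x + 2)^3, so the eigenvalues are known. The minimal polynomial is
  m_A(x) = Π_λ (x − λ)^{k_λ}
where k_λ is the size of the *largest* Jordan block for λ (equivalently, the smallest k with (A − λI)^k v = 0 for every generalised eigenvector v of λ).

  λ = -2: largest Jordan block has size 2, contributing (x + 2)^2

So m_A(x) = (x + 2)^2 = x^2 + 4*x + 4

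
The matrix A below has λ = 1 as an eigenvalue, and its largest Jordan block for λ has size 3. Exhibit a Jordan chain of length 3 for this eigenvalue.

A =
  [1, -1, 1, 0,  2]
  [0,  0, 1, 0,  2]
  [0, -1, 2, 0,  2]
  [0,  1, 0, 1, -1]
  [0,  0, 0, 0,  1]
A Jordan chain for λ = 1 of length 3:
v_1 = (0, 0, 0, -1, 0)ᵀ
v_2 = (-1, -1, -1, 1, 0)ᵀ
v_3 = (0, 1, 0, 0, 0)ᵀ

Let N = A − (1)·I. We want v_3 with N^3 v_3 = 0 but N^2 v_3 ≠ 0; then v_{j-1} := N · v_j for j = 3, …, 2.

Pick v_3 = (0, 1, 0, 0, 0)ᵀ.
Then v_2 = N · v_3 = (-1, -1, -1, 1, 0)ᵀ.
Then v_1 = N · v_2 = (0, 0, 0, -1, 0)ᵀ.

Sanity check: (A − (1)·I) v_1 = (0, 0, 0, 0, 0)ᵀ = 0. ✓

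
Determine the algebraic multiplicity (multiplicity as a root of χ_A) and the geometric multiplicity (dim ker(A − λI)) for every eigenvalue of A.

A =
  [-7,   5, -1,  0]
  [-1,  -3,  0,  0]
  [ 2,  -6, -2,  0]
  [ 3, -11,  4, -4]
λ = -4: alg = 4, geom = 2

Step 1 — factor the characteristic polynomial to read off the algebraic multiplicities:
  χ_A(x) = (x + 4)^4

Step 2 — compute geometric multiplicities via the rank-nullity identity g(λ) = n − rank(A − λI):
  rank(A − (-4)·I) = 2, so dim ker(A − (-4)·I) = n − 2 = 2

Summary:
  λ = -4: algebraic multiplicity = 4, geometric multiplicity = 2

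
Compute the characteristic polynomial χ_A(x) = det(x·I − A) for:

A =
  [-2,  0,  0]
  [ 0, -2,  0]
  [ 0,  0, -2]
x^3 + 6*x^2 + 12*x + 8

Expanding det(x·I − A) (e.g. by cofactor expansion or by noting that A is similar to its Jordan form J, which has the same characteristic polynomial as A) gives
  χ_A(x) = x^3 + 6*x^2 + 12*x + 8
which factors as (x + 2)^3. The eigenvalues (with algebraic multiplicities) are λ = -2 with multiplicity 3.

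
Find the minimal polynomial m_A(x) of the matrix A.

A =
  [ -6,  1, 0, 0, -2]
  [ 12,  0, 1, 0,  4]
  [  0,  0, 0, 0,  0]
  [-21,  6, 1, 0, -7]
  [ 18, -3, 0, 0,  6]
x^3

The characteristic polynomial is χ_A(x) = x^5, so the eigenvalues are known. The minimal polynomial is
  m_A(x) = Π_λ (x − λ)^{k_λ}
where k_λ is the size of the *largest* Jordan block for λ (equivalently, the smallest k with (A − λI)^k v = 0 for every generalised eigenvector v of λ).

  λ = 0: largest Jordan block has size 3, contributing (x − 0)^3

So m_A(x) = x^3 = x^3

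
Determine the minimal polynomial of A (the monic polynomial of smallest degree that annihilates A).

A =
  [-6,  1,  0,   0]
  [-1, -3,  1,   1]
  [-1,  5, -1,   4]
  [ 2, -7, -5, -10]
x^3 + 15*x^2 + 75*x + 125

The characteristic polynomial is χ_A(x) = (x + 5)^4, so the eigenvalues are known. The minimal polynomial is
  m_A(x) = Π_λ (x − λ)^{k_λ}
where k_λ is the size of the *largest* Jordan block for λ (equivalently, the smallest k with (A − λI)^k v = 0 for every generalised eigenvector v of λ).

  λ = -5: largest Jordan block has size 3, contributing (x + 5)^3

So m_A(x) = (x + 5)^3 = x^3 + 15*x^2 + 75*x + 125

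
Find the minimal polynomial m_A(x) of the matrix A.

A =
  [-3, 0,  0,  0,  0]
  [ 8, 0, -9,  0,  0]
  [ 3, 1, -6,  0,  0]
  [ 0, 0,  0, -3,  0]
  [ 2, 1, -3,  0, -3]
x^3 + 9*x^2 + 27*x + 27

The characteristic polynomial is χ_A(x) = (x + 3)^5, so the eigenvalues are known. The minimal polynomial is
  m_A(x) = Π_λ (x − λ)^{k_λ}
where k_λ is the size of the *largest* Jordan block for λ (equivalently, the smallest k with (A − λI)^k v = 0 for every generalised eigenvector v of λ).

  λ = -3: largest Jordan block has size 3, contributing (x + 3)^3

So m_A(x) = (x + 3)^3 = x^3 + 9*x^2 + 27*x + 27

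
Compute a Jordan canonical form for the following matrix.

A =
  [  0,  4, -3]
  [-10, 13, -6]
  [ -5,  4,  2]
J_2(5) ⊕ J_1(5)

The characteristic polynomial is
  det(x·I − A) = x^3 - 15*x^2 + 75*x - 125 = (x - 5)^3

Eigenvalues and multiplicities (the geometric multiplicity of λ is n − rank(A − λI), which equals the number of Jordan blocks for λ):
  λ = 5: algebraic multiplicity = 3, geometric multiplicity = 2

Determining the block sizes for each eigenvalue:
  λ = 5: 2 blocks summing to 3 forces exactly one block of size 2 and the rest size 1 → block sizes [2, 1]

Assembling the blocks gives a Jordan form
J =
  [5, 1, 0]
  [0, 5, 0]
  [0, 0, 5]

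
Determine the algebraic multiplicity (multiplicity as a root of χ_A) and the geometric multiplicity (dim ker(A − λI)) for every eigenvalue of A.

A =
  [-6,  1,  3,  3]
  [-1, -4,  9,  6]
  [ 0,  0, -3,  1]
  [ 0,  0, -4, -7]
λ = -5: alg = 4, geom = 2

Step 1 — factor the characteristic polynomial to read off the algebraic multiplicities:
  χ_A(x) = (x + 5)^4

Step 2 — compute geometric multiplicities via the rank-nullity identity g(λ) = n − rank(A − λI):
  rank(A − (-5)·I) = 2, so dim ker(A − (-5)·I) = n − 2 = 2

Summary:
  λ = -5: algebraic multiplicity = 4, geometric multiplicity = 2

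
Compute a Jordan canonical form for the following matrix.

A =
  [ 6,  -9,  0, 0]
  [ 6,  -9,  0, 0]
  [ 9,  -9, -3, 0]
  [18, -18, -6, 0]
J_1(-3) ⊕ J_1(-3) ⊕ J_1(0) ⊕ J_1(0)

The characteristic polynomial is
  det(x·I − A) = x^4 + 6*x^3 + 9*x^2 = x^2*(x + 3)^2

Eigenvalues and multiplicities (the geometric multiplicity of λ is n − rank(A − λI), which equals the number of Jordan blocks for λ):
  λ = -3: algebraic multiplicity = 2, geometric multiplicity = 2
  λ = 0: algebraic multiplicity = 2, geometric multiplicity = 2

Determining the block sizes for each eigenvalue:
  λ = -3: gm = am = 2, so every block has size 1 → block sizes [1, 1]
  λ = 0: gm = am = 2, so every block has size 1 → block sizes [1, 1]

Assembling the blocks gives a Jordan form
J =
  [-3,  0, 0, 0]
  [ 0, -3, 0, 0]
  [ 0,  0, 0, 0]
  [ 0,  0, 0, 0]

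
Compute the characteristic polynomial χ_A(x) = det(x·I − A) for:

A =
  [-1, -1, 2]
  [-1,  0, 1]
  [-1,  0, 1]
x^3

Expanding det(x·I − A) (e.g. by cofactor expansion or by noting that A is similar to its Jordan form J, which has the same characteristic polynomial as A) gives
  χ_A(x) = x^3
which factors as x^3. The eigenvalues (with algebraic multiplicities) are λ = 0 with multiplicity 3.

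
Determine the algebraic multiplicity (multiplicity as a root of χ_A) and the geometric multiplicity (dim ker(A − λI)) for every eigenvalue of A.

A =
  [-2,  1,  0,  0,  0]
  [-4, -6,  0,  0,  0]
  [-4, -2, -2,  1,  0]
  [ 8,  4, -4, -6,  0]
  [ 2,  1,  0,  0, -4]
λ = -4: alg = 5, geom = 3

Step 1 — factor the characteristic polynomial to read off the algebraic multiplicities:
  χ_A(x) = (x + 4)^5

Step 2 — compute geometric multiplicities via the rank-nullity identity g(λ) = n − rank(A − λI):
  rank(A − (-4)·I) = 2, so dim ker(A − (-4)·I) = n − 2 = 3

Summary:
  λ = -4: algebraic multiplicity = 5, geometric multiplicity = 3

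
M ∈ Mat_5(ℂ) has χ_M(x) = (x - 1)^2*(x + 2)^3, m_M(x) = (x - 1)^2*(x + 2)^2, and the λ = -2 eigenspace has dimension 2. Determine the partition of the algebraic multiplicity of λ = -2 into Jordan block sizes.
Block sizes for λ = -2: [2, 1]

Step 1 — from the characteristic polynomial, algebraic multiplicity of λ = -2 is 3. From dim ker(M − (-2)·I) = 2, there are exactly 2 Jordan blocks for λ = -2.
Step 2 — from the minimal polynomial, the factor (x + 2)^2 tells us the largest block for λ = -2 has size 2.
Step 3 — with total size 3, 2 blocks, and largest block 2, the block sizes (in nonincreasing order) are [2, 1].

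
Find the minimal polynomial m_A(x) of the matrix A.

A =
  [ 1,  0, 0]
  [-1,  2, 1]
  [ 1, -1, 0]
x^2 - 2*x + 1

The characteristic polynomial is χ_A(x) = (x - 1)^3, so the eigenvalues are known. The minimal polynomial is
  m_A(x) = Π_λ (x − λ)^{k_λ}
where k_λ is the size of the *largest* Jordan block for λ (equivalently, the smallest k with (A − λI)^k v = 0 for every generalised eigenvector v of λ).

  λ = 1: largest Jordan block has size 2, contributing (x − 1)^2

So m_A(x) = (x - 1)^2 = x^2 - 2*x + 1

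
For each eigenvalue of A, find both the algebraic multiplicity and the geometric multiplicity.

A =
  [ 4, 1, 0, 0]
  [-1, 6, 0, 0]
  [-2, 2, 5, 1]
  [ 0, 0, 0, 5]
λ = 5: alg = 4, geom = 2

Step 1 — factor the characteristic polynomial to read off the algebraic multiplicities:
  χ_A(x) = (x - 5)^4

Step 2 — compute geometric multiplicities via the rank-nullity identity g(λ) = n − rank(A − λI):
  rank(A − (5)·I) = 2, so dim ker(A − (5)·I) = n − 2 = 2

Summary:
  λ = 5: algebraic multiplicity = 4, geometric multiplicity = 2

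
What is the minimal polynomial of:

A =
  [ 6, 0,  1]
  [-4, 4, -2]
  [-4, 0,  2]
x^2 - 8*x + 16

The characteristic polynomial is χ_A(x) = (x - 4)^3, so the eigenvalues are known. The minimal polynomial is
  m_A(x) = Π_λ (x − λ)^{k_λ}
where k_λ is the size of the *largest* Jordan block for λ (equivalently, the smallest k with (A − λI)^k v = 0 for every generalised eigenvector v of λ).

  λ = 4: largest Jordan block has size 2, contributing (x − 4)^2

So m_A(x) = (x - 4)^2 = x^2 - 8*x + 16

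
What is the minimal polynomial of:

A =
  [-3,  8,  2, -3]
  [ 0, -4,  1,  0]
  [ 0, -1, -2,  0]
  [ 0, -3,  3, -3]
x^3 + 9*x^2 + 27*x + 27

The characteristic polynomial is χ_A(x) = (x + 3)^4, so the eigenvalues are known. The minimal polynomial is
  m_A(x) = Π_λ (x − λ)^{k_λ}
where k_λ is the size of the *largest* Jordan block for λ (equivalently, the smallest k with (A − λI)^k v = 0 for every generalised eigenvector v of λ).

  λ = -3: largest Jordan block has size 3, contributing (x + 3)^3

So m_A(x) = (x + 3)^3 = x^3 + 9*x^2 + 27*x + 27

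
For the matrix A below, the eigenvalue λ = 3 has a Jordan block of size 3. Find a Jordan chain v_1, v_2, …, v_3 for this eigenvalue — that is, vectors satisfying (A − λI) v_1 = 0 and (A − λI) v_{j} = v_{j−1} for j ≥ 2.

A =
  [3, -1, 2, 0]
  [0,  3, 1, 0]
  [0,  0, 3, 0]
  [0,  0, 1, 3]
A Jordan chain for λ = 3 of length 3:
v_1 = (-1, 0, 0, 0)ᵀ
v_2 = (2, 1, 0, 1)ᵀ
v_3 = (0, 0, 1, 0)ᵀ

Let N = A − (3)·I. We want v_3 with N^3 v_3 = 0 but N^2 v_3 ≠ 0; then v_{j-1} := N · v_j for j = 3, …, 2.

Pick v_3 = (0, 0, 1, 0)ᵀ.
Then v_2 = N · v_3 = (2, 1, 0, 1)ᵀ.
Then v_1 = N · v_2 = (-1, 0, 0, 0)ᵀ.

Sanity check: (A − (3)·I) v_1 = (0, 0, 0, 0)ᵀ = 0. ✓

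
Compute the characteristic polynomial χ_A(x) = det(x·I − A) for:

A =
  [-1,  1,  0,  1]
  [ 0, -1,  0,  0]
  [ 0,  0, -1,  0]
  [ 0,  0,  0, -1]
x^4 + 4*x^3 + 6*x^2 + 4*x + 1

Expanding det(x·I − A) (e.g. by cofactor expansion or by noting that A is similar to its Jordan form J, which has the same characteristic polynomial as A) gives
  χ_A(x) = x^4 + 4*x^3 + 6*x^2 + 4*x + 1
which factors as (x + 1)^4. The eigenvalues (with algebraic multiplicities) are λ = -1 with multiplicity 4.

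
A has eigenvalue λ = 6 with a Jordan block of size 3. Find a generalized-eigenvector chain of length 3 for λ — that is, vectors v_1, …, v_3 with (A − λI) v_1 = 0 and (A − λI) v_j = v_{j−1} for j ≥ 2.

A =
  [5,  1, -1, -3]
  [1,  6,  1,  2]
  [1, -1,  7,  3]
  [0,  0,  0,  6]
A Jordan chain for λ = 6 of length 3:
v_1 = (1, 0, -1, 0)ᵀ
v_2 = (-1, 1, 1, 0)ᵀ
v_3 = (1, 0, 0, 0)ᵀ

Let N = A − (6)·I. We want v_3 with N^3 v_3 = 0 but N^2 v_3 ≠ 0; then v_{j-1} := N · v_j for j = 3, …, 2.

Pick v_3 = (1, 0, 0, 0)ᵀ.
Then v_2 = N · v_3 = (-1, 1, 1, 0)ᵀ.
Then v_1 = N · v_2 = (1, 0, -1, 0)ᵀ.

Sanity check: (A − (6)·I) v_1 = (0, 0, 0, 0)ᵀ = 0. ✓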